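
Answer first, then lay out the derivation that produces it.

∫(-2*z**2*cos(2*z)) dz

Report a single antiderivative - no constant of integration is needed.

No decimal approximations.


The answer is -z**2*sin(2*z) - z*cos(2*z) + sin(2*z)/2.
Step 1. Integrate ∫(-2*z**2*cos(2*z)) dz by parts with u = z**2, dv = (-2*cos(2*z)) dz, so v = -sin(2*z): now -z**2*sin(2*z) + ∫(2*z*sin(2*z)) dz.
Step 2. Integrate ∫(2*z*sin(2*z)) dz by parts with u = z, dv = (2*sin(2*z)) dz, so v = -cos(2*z): now -z**2*sin(2*z) - z*cos(2*z) + ∫(cos(2*z)) dz.
Step 3. Evaluate the standard form: now -z**2*sin(2*z) - z*cos(2*z) + sin(2*z)/2.
Answer: -z**2*sin(2*z) - z*cos(2*z) + sin(2*z)/2.


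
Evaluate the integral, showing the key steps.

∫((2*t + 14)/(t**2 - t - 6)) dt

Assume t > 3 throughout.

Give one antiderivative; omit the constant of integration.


Step 1. Decompose ∫((2*t + 14)/(t**2 - t - 6)) dt by partial fractions, (2*t + 14)/(t**2 - t - 6) = -2/(t + 2) + 4/(t - 3): now ∫(4/(t - 3)) dt + ∫(-2/(t + 2)) dt.
Step 2. Evaluate the standard form [assuming t > 3]: now 4*log(t - 3) + ∫(-2/(t + 2)) dt.
Step 3. Evaluate the standard form [assuming t > -2]: now 4*log(t - 3) - 2*log(t + 2).
Answer: 4*log(t - 3) - 2*log(t + 2).


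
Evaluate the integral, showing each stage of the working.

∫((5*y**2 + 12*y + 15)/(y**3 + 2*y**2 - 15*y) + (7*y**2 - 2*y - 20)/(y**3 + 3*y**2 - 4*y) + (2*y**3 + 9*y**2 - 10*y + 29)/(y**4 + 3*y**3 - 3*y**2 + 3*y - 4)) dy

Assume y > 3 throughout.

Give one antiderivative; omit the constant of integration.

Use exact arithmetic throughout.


Step 1. Rewrite: now ∫((5*y**2 + 12*y + 15)/(y**3 + 2*y**2 - 15*y)) dy + ∫((7*y**2 - 2*y - 20)/(y**3 + 3*y**2 - 4*y)) dy + ∫((2*y**3 + 9*y**2 - 10*y + 29)/(y**4 + 3*y**3 - 3*y**2 + 3*y - 4)) dy.
Step 2. Decompose ∫((2*y**3 + 9*y**2 - 10*y + 29)/(y**4 + 3*y**3 - 3*y**2 + 3*y - 4)) dy by partial fractions, (2*y**3 + 9*y**2 - 10*y + 29)/(y**4 + 3*y**3 - 3*y**2 + 3*y - 4) = -4/(y**2 + 1) - 1/(y + 4) + 3/(y - 1): now ∫((5*y**2 + 12*y + 15)/(y**3 + 2*y**2 - 15*y)) dy + ∫((7*y**2 - 2*y - 20)/(y**3 + 3*y**2 - 4*y)) dy + ∫(3/(y - 1)) dy + ∫(-1/(y + 4)) dy + ∫(-4/(y**2 + 1)) dy.
Step 3. Evaluate the standard form [assuming y > -4]: now -log(y + 4) + ∫((5*y**2 + 12*y + 15)/(y**3 + 2*y**2 - 15*y)) dy + ∫((7*y**2 - 2*y - 20)/(y**3 + 3*y**2 - 4*y)) dy + ∫(3/(y - 1)) dy + ∫(-4/(y**2 + 1)) dy.
Step 4. Evaluate the standard form [assuming y > 1]: now 3*log(y - 1) - log(y + 4) + ∫((5*y**2 + 12*y + 15)/(y**3 + 2*y**2 - 15*y)) dy + ∫((7*y**2 - 2*y - 20)/(y**3 + 3*y**2 - 4*y)) dy + ∫(-4/(y**2 + 1)) dy.
Step 5. Evaluate the standard form: now 3*log(y - 1) - log(y + 4) - 4*atan(y) + ∫((5*y**2 + 12*y + 15)/(y**3 + 2*y**2 - 15*y)) dy + ∫((7*y**2 - 2*y - 20)/(y**3 + 3*y**2 - 4*y)) dy.
Step 6. Decompose ∫((5*y**2 + 12*y + 15)/(y**3 + 2*y**2 - 15*y)) dy by partial fractions, (5*y**2 + 12*y + 15)/(y**3 + 2*y**2 - 15*y) = 2/(y + 5) + 4/(y - 3) - 1/y: now 3*log(y - 1) - log(y + 4) - 4*atan(y) + ∫(-1/y) dy + ∫((7*y**2 - 2*y - 20)/(y**3 + 3*y**2 - 4*y)) dy + ∫(4/(y - 3)) dy + ∫(2/(y + 5)) dy.
Step 7. Evaluate the standard form [assuming y > 0]: now -log(y) + 3*log(y - 1) - log(y + 4) - 4*atan(y) + ∫((7*y**2 - 2*y - 20)/(y**3 + 3*y**2 - 4*y)) dy + ∫(4/(y - 3)) dy + ∫(2/(y + 5)) dy.
Step 8. Evaluate the standard form [assuming y > -5]: now -log(y) + 3*log(y - 1) - log(y + 4) + 2*log(y + 5) - 4*atan(y) + ∫((7*y**2 - 2*y - 20)/(y**3 + 3*y**2 - 4*y)) dy + ∫(4/(y - 3)) dy.
Step 9. Evaluate the standard form [assuming y > 3]: now -log(y) + 4*log(y - 3) + 3*log(y - 1) - log(y + 4) + 2*log(y + 5) - 4*atan(y) + ∫((7*y**2 - 2*y - 20)/(y**3 + 3*y**2 - 4*y)) dy.
Step 10. Decompose ∫((7*y**2 - 2*y - 20)/(y**3 + 3*y**2 - 4*y)) dy by partial fractions, (7*y**2 - 2*y - 20)/(y**3 + 3*y**2 - 4*y) = 5/(y + 4) - 3/(y - 1) + 5/y: now -log(y) + 4*log(y - 3) + 3*log(y - 1) - log(y + 4) + 2*log(y + 5) - 4*atan(y) + ∫(5/y) dy + ∫(-3/(y - 1)) dy + ∫(5/(y + 4)) dy.
Step 11. Evaluate the standard form [assuming y > -4]: now -log(y) + 4*log(y - 3) + 3*log(y - 1) + 4*log(y + 4) + 2*log(y + 5) - 4*atan(y) + ∫(5/y) dy + ∫(-3/(y - 1)) dy.
Step 12. Evaluate the standard form [assuming y > 1]: now -log(y) + 4*log(y - 3) + 4*log(y + 4) + 2*log(y + 5) - 4*atan(y) + ∫(5/y) dy.
Step 13. Evaluate the standard form [assuming y > 0]: now 4*log(y) + 4*log(y - 3) + 4*log(y + 4) + 2*log(y + 5) - 4*atan(y).
Answer: 4*log(y) + 4*log(y - 3) + 4*log(y + 4) + 2*log(y + 5) - 4*atan(y).


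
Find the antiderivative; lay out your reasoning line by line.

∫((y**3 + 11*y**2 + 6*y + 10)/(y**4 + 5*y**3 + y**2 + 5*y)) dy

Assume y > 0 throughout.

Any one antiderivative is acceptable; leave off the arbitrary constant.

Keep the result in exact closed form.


Step 1. Decompose ∫((y**3 + 11*y**2 + 6*y + 10)/(y**4 + 5*y**3 + y**2 + 5*y)) dy by partial fractions, (y**3 + 11*y**2 + 6*y + 10)/(y**4 + 5*y**3 + y**2 + 5*y) = 1/(y**2 + 1) - 1/(y + 5) + 2/y: now ∫(2/y) dy + ∫(-1/(y + 5)) dy + ∫(1/(y**2 + 1)) dy.
Step 2. Evaluate the standard form [assuming y > -5]: now -log(y + 5) + ∫(2/y) dy + ∫(1/(y**2 + 1)) dy.
Step 3. Evaluate the standard form [assuming y > 0]: now 2*log(y) - log(y + 5) + ∫(1/(y**2 + 1)) dy.
Step 4. Evaluate the standard form: now 2*log(y) - log(y + 5) + atan(y).
Answer: 2*log(y) - log(y + 5) + atan(y).


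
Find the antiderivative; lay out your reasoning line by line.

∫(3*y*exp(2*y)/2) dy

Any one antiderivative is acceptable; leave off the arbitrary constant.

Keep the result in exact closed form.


Step 1. Integrate ∫(3*y*exp(2*y)/2) dy by parts with u = y, dv = (3*exp(2*y)/2) dy, so v = 3*exp(2*y)/4: now 3*y*exp(2*y)/4 + ∫(-3*exp(2*y)/4) dy.
Step 2. Evaluate the standard form: now 3*y*exp(2*y)/4 - 3*exp(2*y)/8.
Answer: 3*y*exp(2*y)/4 - 3*exp(2*y)/8.


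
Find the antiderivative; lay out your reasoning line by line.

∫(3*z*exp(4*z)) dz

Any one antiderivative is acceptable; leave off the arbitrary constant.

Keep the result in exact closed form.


Step 1. Integrate ∫(3*z*exp(4*z)) dz by parts with u = z, dv = (3*exp(4*z)) dz, so v = 3*exp(4*z)/4: now 3*z*exp(4*z)/4 + ∫(-3*exp(4*z)/4) dz.
Step 2. Evaluate the standard form: now 3*z*exp(4*z)/4 - 3*exp(4*z)/16.
Answer: 3*z*exp(4*z)/4 - 3*exp(4*z)/16.


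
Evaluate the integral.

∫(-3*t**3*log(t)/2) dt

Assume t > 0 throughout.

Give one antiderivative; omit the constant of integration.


Answer: -3*t**4*log(t)/8 + 3*t**4/32.


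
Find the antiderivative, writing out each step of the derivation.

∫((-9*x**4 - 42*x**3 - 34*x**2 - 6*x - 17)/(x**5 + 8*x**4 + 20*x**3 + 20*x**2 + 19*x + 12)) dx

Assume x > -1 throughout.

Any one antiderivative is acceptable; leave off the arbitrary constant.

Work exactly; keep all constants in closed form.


Step 1. Decompose ∫((-9*x**4 - 42*x**3 - 34*x**2 - 6*x - 17)/(x**5 + 8*x**4 + 20*x**3 + 20*x**2 + 19*x + 12)) dx by partial fractions, (-9*x**4 - 42*x**3 - 34*x**2 - 6*x - 17)/(x**5 + 8*x**4 + 20*x**3 + 20*x**2 + 19*x + 12) = 2/(x**2 + 1) - 3/(x + 4) - 5/(x + 3) - 1/(x + 1): now ∫(-1/(x + 1)) dx + ∫(-5/(x + 3)) dx + ∫(-3/(x + 4)) dx + ∫(2/(x**2 + 1)) dx.
Step 2. Evaluate the standard form [assuming x > -3]: now -5*log(x + 3) + ∫(-1/(x + 1)) dx + ∫(-3/(x + 4)) dx + ∫(2/(x**2 + 1)) dx.
Step 3. Evaluate the standard form [assuming x > -4]: now -5*log(x + 3) - 3*log(x + 4) + ∫(-1/(x + 1)) dx + ∫(2/(x**2 + 1)) dx.
Step 4. Evaluate the standard form [assuming x > -1]: now -log(x + 1) - 5*log(x + 3) - 3*log(x + 4) + ∫(2/(x**2 + 1)) dx.
Step 5. Evaluate the standard form: now -log(x + 1) - 5*log(x + 3) - 3*log(x + 4) + 2*atan(x).
Answer: -log(x + 1) - 5*log(x + 3) - 3*log(x + 4) + 2*atan(x).


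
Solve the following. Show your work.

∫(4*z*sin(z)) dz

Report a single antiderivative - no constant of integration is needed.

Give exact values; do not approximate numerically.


Step 1. Integrate ∫(4*z*sin(z)) dz by parts with u = z, dv = (4*sin(z)) dz, so v = -4*cos(z): now -4*z*cos(z) + ∫(4*cos(z)) dz.
Step 2. Evaluate the standard form: now -4*z*cos(z) + 4*sin(z).
Answer: -4*z*cos(z) + 4*sin(z).


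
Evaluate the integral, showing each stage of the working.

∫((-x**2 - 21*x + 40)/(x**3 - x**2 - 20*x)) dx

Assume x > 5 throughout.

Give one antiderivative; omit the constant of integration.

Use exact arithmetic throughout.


Step 1. Decompose ∫((-x**2 - 21*x + 40)/(x**3 - x**2 - 20*x)) dx by partial fractions, (-x**2 - 21*x + 40)/(x**3 - x**2 - 20*x) = 3/(x + 4) - 2/(x - 5) - 2/x: now ∫(-2/x) dx + ∫(-2/(x - 5)) dx + ∫(3/(x + 4)) dx.
Step 2. Evaluate the standard form [assuming x > -4]: now 3*log(x + 4) + ∫(-2/x) dx + ∫(-2/(x - 5)) dx.
Step 3. Evaluate the standard form [assuming x > 0]: now -2*log(x) + 3*log(x + 4) + ∫(-2/(x - 5)) dx.
Step 4. Evaluate the standard form [assuming x > 5]: now -2*log(x) - 2*log(x - 5) + 3*log(x + 4).
Answer: -2*log(x) - 2*log(x - 5) + 3*log(x + 4).


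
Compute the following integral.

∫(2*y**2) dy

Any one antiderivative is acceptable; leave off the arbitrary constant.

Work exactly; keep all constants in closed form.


Answer: 2*y**3/3.


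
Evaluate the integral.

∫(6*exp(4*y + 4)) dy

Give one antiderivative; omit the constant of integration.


Answer: 3*exp(4*y + 4)/2.


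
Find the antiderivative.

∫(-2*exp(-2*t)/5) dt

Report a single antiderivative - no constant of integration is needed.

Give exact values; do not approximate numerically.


Answer: exp(-2*t)/5.


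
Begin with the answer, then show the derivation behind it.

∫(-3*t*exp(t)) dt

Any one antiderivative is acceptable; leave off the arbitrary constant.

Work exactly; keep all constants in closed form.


The answer is -3*t*exp(t) + 3*exp(t).
Step 1. Integrate ∫(-3*t*exp(t)) dt by parts with u = t, dv = (-3*exp(t)) dt, so v = -3*exp(t): now -3*t*exp(t) + ∫(3*exp(t)) dt.
Step 2. Evaluate the standard form: now -3*t*exp(t) + 3*exp(t).
Answer: -3*t*exp(t) + 3*exp(t).


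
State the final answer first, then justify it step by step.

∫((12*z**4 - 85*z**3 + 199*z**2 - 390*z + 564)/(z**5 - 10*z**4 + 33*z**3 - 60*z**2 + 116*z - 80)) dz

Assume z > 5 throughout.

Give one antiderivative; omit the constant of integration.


The answer is 4*log(z - 5) + 3*log(z - 4) + 5*log(z - 1) - atan(z/2).
Step 1. Decompose ∫((12*z**4 - 85*z**3 + 199*z**2 - 390*z + 564)/(z**5 - 10*z**4 + 33*z**3 - 60*z**2 + 116*z - 80)) dz by partial fractions, (12*z**4 - 85*z**3 + 199*z**2 - 390*z + 564)/(z**5 - 10*z**4 + 33*z**3 - 60*z**2 + 116*z - 80) = -2/(z**2 + 4) + 5/(z - 1) + 3/(z - 4) + 4/(z - 5): now ∫(4/(z - 5)) dz + ∫(3/(z - 4)) dz + ∫(5/(z - 1)) dz + ∫(-2/(z**2 + 4)) dz.
Step 2. Evaluate the standard form [assuming z > 1]: now 5*log(z - 1) + ∫(4/(z - 5)) dz + ∫(3/(z - 4)) dz + ∫(-2/(z**2 + 4)) dz.
Step 3. Evaluate the standard form [assuming z > 4]: now 3*log(z - 4) + 5*log(z - 1) + ∫(4/(z - 5)) dz + ∫(-2/(z**2 + 4)) dz.
Step 4. Evaluate the standard form [assuming z > 5]: now 4*log(z - 5) + 3*log(z - 4) + 5*log(z - 1) + ∫(-2/(z**2 + 4)) dz.
Step 5. Evaluate the standard form: now 4*log(z - 5) + 3*log(z - 4) + 5*log(z - 1) - atan(z/2).
Answer: 4*log(z - 5) + 3*log(z - 4) + 5*log(z - 1) - atan(z/2).


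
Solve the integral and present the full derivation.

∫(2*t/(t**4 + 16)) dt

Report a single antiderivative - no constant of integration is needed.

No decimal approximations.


Step 1. Substitute u = t**2, turning ∫(2*t/(t**4 + 16)) dt into ∫(1/(u**2 + 16)) du: now ∫(1/(u**2 + 16)) du.
Step 2. Evaluate the standard form: now atan(u/4)/4.
Step 3. Substitute back u = t**2: now atan(t**2/4)/4.
Answer: atan(t**2/4)/4.


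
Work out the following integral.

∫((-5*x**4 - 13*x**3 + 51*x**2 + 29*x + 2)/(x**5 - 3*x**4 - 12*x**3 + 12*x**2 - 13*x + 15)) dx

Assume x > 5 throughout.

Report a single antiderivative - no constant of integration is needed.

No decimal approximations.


Answer: -4*log(x - 5) - 2*log(x - 1) + log(x + 3) - 3*atan(x).


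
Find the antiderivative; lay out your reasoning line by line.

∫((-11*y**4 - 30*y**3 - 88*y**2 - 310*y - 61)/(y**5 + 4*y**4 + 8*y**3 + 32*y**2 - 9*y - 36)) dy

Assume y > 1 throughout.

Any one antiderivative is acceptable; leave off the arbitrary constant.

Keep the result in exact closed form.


Step 1. Decompose ∫((-11*y**4 - 30*y**3 - 88*y**2 - 310*y - 61)/(y**5 + 4*y**4 + 8*y**3 + 32*y**2 - 9*y - 36)) dy by partial fractions, (-11*y**4 - 30*y**3 - 88*y**2 - 310*y - 61)/(y**5 + 4*y**4 + 8*y**3 + 32*y**2 - 9*y - 36) = 4/(y**2 + 9) - 3/(y + 4) - 3/(y + 1) - 5/(y - 1): now ∫(-5/(y - 1)) dy + ∫(-3/(y + 1)) dy + ∫(-3/(y + 4)) dy + ∫(4/(y**2 + 9)) dy.
Step 2. Evaluate the standard form [assuming y > -1]: now -3*log(y + 1) + ∫(-5/(y - 1)) dy + ∫(-3/(y + 4)) dy + ∫(4/(y**2 + 9)) dy.
Step 3. Evaluate the standard form [assuming y > -4]: now -3*log(y + 1) - 3*log(y + 4) + ∫(-5/(y - 1)) dy + ∫(4/(y**2 + 9)) dy.
Step 4. Evaluate the standard form [assuming y > 1]: now -5*log(y - 1) - 3*log(y + 1) - 3*log(y + 4) + ∫(4/(y**2 + 9)) dy.
Step 5. Evaluate the standard form: now -5*log(y - 1) - 3*log(y + 1) - 3*log(y + 4) + 4*atan(y/3)/3.
Answer: -5*log(y - 1) - 3*log(y + 1) - 3*log(y + 4) + 4*atan(y/3)/3.


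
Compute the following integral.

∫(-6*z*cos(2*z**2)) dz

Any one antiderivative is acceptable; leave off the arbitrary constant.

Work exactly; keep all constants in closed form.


Answer: -3*sin(2*z**2)/2.


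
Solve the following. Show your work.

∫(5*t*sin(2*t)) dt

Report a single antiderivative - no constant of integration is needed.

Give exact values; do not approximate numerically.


Step 1. Integrate ∫(5*t*sin(2*t)) dt by parts with u = t, dv = (5*sin(2*t)) dt, so v = -5*cos(2*t)/2: now -5*t*cos(2*t)/2 + ∫(5*cos(2*t)/2) dt.
Step 2. Evaluate the standard form: now -5*t*cos(2*t)/2 + 5*sin(2*t)/4.
Answer: -5*t*cos(2*t)/2 + 5*sin(2*t)/4.


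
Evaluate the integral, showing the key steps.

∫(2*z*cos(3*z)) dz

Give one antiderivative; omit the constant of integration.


Step 1. Integrate ∫(2*z*cos(3*z)) dz by parts with u = z, dv = (2*cos(3*z)) dz, so v = 2*sin(3*z)/3: now 2*z*sin(3*z)/3 + ∫(-2*sin(3*z)/3) dz.
Step 2. Evaluate the standard form: now 2*z*sin(3*z)/3 + 2*cos(3*z)/9.
Answer: 2*z*sin(3*z)/3 + 2*cos(3*z)/9.


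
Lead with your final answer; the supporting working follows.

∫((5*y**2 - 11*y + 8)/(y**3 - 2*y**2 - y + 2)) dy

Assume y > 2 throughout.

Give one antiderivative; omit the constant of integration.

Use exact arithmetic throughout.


The answer is 2*log(y - 2) - log(y - 1) + 4*log(y + 1).
Step 1. Decompose ∫((5*y**2 - 11*y + 8)/(y**3 - 2*y**2 - y + 2)) dy by partial fractions, (5*y**2 - 11*y + 8)/(y**3 - 2*y**2 - y + 2) = 4/(y + 1) - 1/(y - 1) + 2/(y - 2): now ∫(2/(y - 2)) dy + ∫(-1/(y - 1)) dy + ∫(4/(y + 1)) dy.
Step 2. Evaluate the standard form [assuming y > 1]: now -log(y - 1) + ∫(2/(y - 2)) dy + ∫(4/(y + 1)) dy.
Step 3. Evaluate the standard form [assuming y > -1]: now -log(y - 1) + 4*log(y + 1) + ∫(2/(y - 2)) dy.
Step 4. Evaluate the standard form [assuming y > 2]: now 2*log(y - 2) - log(y - 1) + 4*log(y + 1).
Answer: 2*log(y - 2) - log(y - 1) + 4*log(y + 1).


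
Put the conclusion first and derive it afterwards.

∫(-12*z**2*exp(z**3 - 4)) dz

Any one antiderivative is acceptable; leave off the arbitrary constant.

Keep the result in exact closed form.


The answer is -4*exp(z**3 - 4).
Step 1. Substitute u = z**3 - 4, turning ∫(-12*z**2*exp(z**3 - 4)) dz into ∫(-4*exp(u)) du: now ∫(-4*exp(u)) du.
Step 2. Evaluate the standard form: now -4*exp(u).
Step 3. Substitute back u = z**3 - 4: now -4*exp(z**3 - 4).
Answer: -4*exp(z**3 - 4).


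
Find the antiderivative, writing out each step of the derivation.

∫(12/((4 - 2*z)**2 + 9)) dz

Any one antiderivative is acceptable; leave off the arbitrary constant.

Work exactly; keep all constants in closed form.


Step 1. Substitute u = 4 - 2*z, turning ∫(12/((4 - 2*z)**2 + 9)) dz into ∫(-6/(u**2 + 9)) du: now ∫(-6/(u**2 + 9)) du.
Step 2. Evaluate the standard form: now -2*atan(u/3).
Step 3. Substitute back u = 4 - 2*z: now 2*atan(2*z/3 - 4/3).
Answer: 2*atan(2*z/3 - 4/3).


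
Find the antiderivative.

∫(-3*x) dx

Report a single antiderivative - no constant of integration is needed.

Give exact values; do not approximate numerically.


Answer: -3*x**2/2.


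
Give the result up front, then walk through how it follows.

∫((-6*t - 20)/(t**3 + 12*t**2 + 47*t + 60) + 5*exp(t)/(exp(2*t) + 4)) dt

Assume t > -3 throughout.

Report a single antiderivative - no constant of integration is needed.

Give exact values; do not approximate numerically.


The answer is -log(t + 3) - 4*log(t + 4) + 5*log(t + 5) + 5*atan(exp(t)/2)/2.
Step 1. Rewrite: now ∫((-6*t - 20)/(t**3 + 12*t**2 + 47*t + 60)) dt + ∫(5*exp(t)/(exp(2*t) + 4)) dt.
Step 2. Substitute u = exp(t), turning ∫(5*exp(t)/(exp(2*t) + 4)) dt into ∫(5/(u**2 + 4)) du: now ∫((-6*t - 20)/(t**3 + 12*t**2 + 47*t + 60)) dt + ∫(5/(u**2 + 4)) du.
Step 3. Evaluate the standard form: now 5*atan(u/2)/2 + ∫((-6*t - 20)/(t**3 + 12*t**2 + 47*t + 60)) dt.
Step 4. Substitute back u = exp(t): now 5*atan(exp(t)/2)/2 + ∫((-6*t - 20)/(t**3 + 12*t**2 + 47*t + 60)) dt.
Step 5. Decompose ∫((-6*t - 20)/(t**3 + 12*t**2 + 47*t + 60)) dt by partial fractions, (-6*t - 20)/(t**3 + 12*t**2 + 47*t + 60) = 5/(t + 5) - 4/(t + 4) - 1/(t + 3): now 5*atan(exp(t)/2)/2 + ∫(-1/(t + 3)) dt + ∫(-4/(t + 4)) dt + ∫(5/(t + 5)) dt.
Step 6. Evaluate the standard form [assuming t > -3]: now -log(t + 3) + 5*atan(exp(t)/2)/2 + ∫(-4/(t + 4)) dt + ∫(5/(t + 5)) dt.
Step 7. Evaluate the standard form [assuming t > -4]: now -log(t + 3) - 4*log(t + 4) + 5*atan(exp(t)/2)/2 + ∫(5/(t + 5)) dt.
Step 8. Evaluate the standard form [assuming t > -5]: now -log(t + 3) - 4*log(t + 4) + 5*log(t + 5) + 5*atan(exp(t)/2)/2.
Answer: -log(t + 3) - 4*log(t + 4) + 5*log(t + 5) + 5*atan(exp(t)/2)/2.


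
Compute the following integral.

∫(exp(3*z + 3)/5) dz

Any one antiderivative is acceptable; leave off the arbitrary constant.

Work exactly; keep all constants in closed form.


Answer: exp(3*z + 3)/15.


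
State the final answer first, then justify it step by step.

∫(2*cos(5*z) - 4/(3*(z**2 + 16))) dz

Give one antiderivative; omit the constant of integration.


The answer is 2*sin(5*z)/5 - atan(z/4)/3.
Step 1. Rewrite: now ∫(-4/(3*(z**2 + 16))) dz + ∫(2*cos(5*z)) dz.
Step 2. Evaluate the standard form: now 2*sin(5*z)/5 + ∫(-4/(3*(z**2 + 16))) dz.
Step 3. Evaluate the standard form: now 2*sin(5*z)/5 - atan(z/4)/3.
Answer: 2*sin(5*z)/5 - atan(z/4)/3.


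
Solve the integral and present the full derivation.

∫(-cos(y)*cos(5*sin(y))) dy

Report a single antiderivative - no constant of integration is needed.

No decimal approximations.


Step 1. Substitute u = sin(y), turning ∫(-cos(y)*cos(5*sin(y))) dy into ∫(-cos(5*u)) du: now ∫(-cos(5*u)) du.
Step 2. Evaluate the standard form: now -sin(5*u)/5.
Step 3. Substitute back u = sin(y): now -sin(5*sin(y))/5.
Answer: -sin(5*sin(y))/5.


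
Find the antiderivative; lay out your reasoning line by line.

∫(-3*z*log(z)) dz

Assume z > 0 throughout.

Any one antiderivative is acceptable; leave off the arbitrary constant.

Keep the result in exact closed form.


Step 1. Integrate ∫(-3*z*log(z)) dz by parts with u = log(z), dv = (-3*z) dz, so v = -3*z**2/2 [assuming z > 0]: now -3*z**2*log(z)/2 + ∫(3*z/2) dz.
Step 2. Evaluate the standard form: now -3*z**2*log(z)/2 + 3*z**2/4.
Answer: -3*z**2*log(z)/2 + 3*z**2/4.


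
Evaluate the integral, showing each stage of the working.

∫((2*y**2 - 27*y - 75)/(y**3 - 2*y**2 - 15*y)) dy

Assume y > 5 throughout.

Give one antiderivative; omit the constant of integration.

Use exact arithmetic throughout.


Step 1. Decompose ∫((2*y**2 - 27*y - 75)/(y**3 - 2*y**2 - 15*y)) dy by partial fractions, (2*y**2 - 27*y - 75)/(y**3 - 2*y**2 - 15*y) = 1/(y + 3) - 4/(y - 5) + 5/y: now ∫(5/y) dy + ∫(-4/(y - 5)) dy + ∫(1/(y + 3)) dy.
Step 2. Evaluate the standard form [assuming y > 5]: now -4*log(y - 5) + ∫(5/y) dy + ∫(1/(y + 3)) dy.
Step 3. Evaluate the standard form [assuming y > 0]: now 5*log(y) - 4*log(y - 5) + ∫(1/(y + 3)) dy.
Step 4. Evaluate the standard form [assuming y > -3]: now 5*log(y) - 4*log(y - 5) + log(y + 3).
Answer: 5*log(y) - 4*log(y - 5) + log(y + 3).


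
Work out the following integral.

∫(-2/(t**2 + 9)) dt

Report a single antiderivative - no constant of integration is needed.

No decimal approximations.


Answer: -2*atan(t/3)/3.


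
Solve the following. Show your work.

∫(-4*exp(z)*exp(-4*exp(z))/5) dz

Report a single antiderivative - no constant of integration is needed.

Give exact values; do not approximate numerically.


Step 1. Substitute u = exp(z), turning ∫(-4*exp(z)*exp(-4*exp(z))/5) dz into ∫(-4*exp(-4*u)/5) du: now ∫(-4*exp(-4*u)/5) du.
Step 2. Evaluate the standard form: now exp(-4*u)/5.
Step 3. Substitute back u = exp(z): now exp(-4*exp(z))/5.
Answer: exp(-4*exp(z))/5.


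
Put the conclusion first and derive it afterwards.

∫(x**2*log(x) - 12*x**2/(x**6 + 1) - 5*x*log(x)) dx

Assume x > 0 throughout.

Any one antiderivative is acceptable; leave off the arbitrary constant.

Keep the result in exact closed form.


The answer is x**3*log(x)/3 - x**3/9 - 5*x**2*log(x)/2 + 5*x**2/4 - 4*atan(x**3).
Step 1. Rewrite: now ∫(-5*x*log(x)) dx + ∫(-12*x**2/(x**6 + 1)) dx + ∫(x**2*log(x)) dx.
Step 2. Integrate ∫(-5*x*log(x)) dx by parts with u = log(x), dv = (-5*x) dx, so v = -5*x**2/2 [assuming x > 0]: now -5*x**2*log(x)/2 + ∫(5*x/2) dx + ∫(-12*x**2/(x**6 + 1)) dx + ∫(x**2*log(x)) dx.
Step 3. Evaluate the standard form: now -5*x**2*log(x)/2 + 5*x**2/4 + ∫(-12*x**2/(x**6 + 1)) dx + ∫(x**2*log(x)) dx.
Step 4. Integrate ∫(x**2*log(x)) dx by parts with u = log(x), dv = (x**2) dx, so v = x**3/3 [assuming x > 0]: now x**3*log(x)/3 - 5*x**2*log(x)/2 + 5*x**2/4 + ∫(-x**2/3) dx + ∫(-12*x**2/(x**6 + 1)) dx.
Step 5. Evaluate the standard form: now x**3*log(x)/3 - x**3/9 - 5*x**2*log(x)/2 + 5*x**2/4 + ∫(-12*x**2/(x**6 + 1)) dx.
Step 6. Substitute u = x**3, turning ∫(-12*x**2/(x**6 + 1)) dx into ∫(-4/(u**2 + 1)) du: now x**3*log(x)/3 - x**3/9 - 5*x**2*log(x)/2 + 5*x**2/4 + ∫(-4/(u**2 + 1)) du.
Step 7. Evaluate the standard form: now x**3*log(x)/3 - x**3/9 - 5*x**2*log(x)/2 + 5*x**2/4 - 4*atan(u).
Step 8. Substitute back u = x**3: now x**3*log(x)/3 - x**3/9 - 5*x**2*log(x)/2 + 5*x**2/4 - 4*atan(x**3).
Answer: x**3*log(x)/3 - x**3/9 - 5*x**2*log(x)/2 + 5*x**2/4 - 4*atan(x**3).


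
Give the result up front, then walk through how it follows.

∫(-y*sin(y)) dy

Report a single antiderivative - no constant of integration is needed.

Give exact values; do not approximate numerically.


The answer is y*cos(y) - sin(y).
Step 1. Integrate ∫(-y*sin(y)) dy by parts with u = y, dv = (-sin(y)) dy, so v = cos(y): now y*cos(y) + ∫(-cos(y)) dy.
Step 2. Evaluate the standard form: now y*cos(y) - sin(y).
Answer: y*cos(y) - sin(y).


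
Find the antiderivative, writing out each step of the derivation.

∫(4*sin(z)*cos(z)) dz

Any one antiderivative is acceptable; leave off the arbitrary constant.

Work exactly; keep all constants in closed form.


Step 1. Substitute u = sin(z), turning ∫(4*sin(z)*cos(z)) dz into ∫(4*u) du: now ∫(4*u) du.
Step 2. Evaluate the standard form: now 2*u**2.
Step 3. Substitute back u = sin(z): now 2*sin(z)**2.
Answer: 2*sin(z)**2.


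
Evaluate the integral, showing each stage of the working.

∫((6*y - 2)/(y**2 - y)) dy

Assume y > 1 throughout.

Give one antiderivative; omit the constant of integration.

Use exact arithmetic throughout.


Step 1. Decompose ∫((6*y - 2)/(y**2 - y)) dy by partial fractions, (6*y - 2)/(y**2 - y) = 4/(y - 1) + 2/y: now ∫(2/y) dy + ∫(4/(y - 1)) dy.
Step 2. Evaluate the standard form [assuming y > 1]: now 4*log(y - 1) + ∫(2/y) dy.
Step 3. Evaluate the standard form [assuming y > 0]: now 2*log(y) + 4*log(y - 1).
Answer: 2*log(y) + 4*log(y - 1).


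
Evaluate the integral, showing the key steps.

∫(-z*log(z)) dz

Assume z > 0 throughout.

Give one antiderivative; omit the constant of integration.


Step 1. Integrate ∫(-z*log(z)) dz by parts with u = log(z), dv = (-z) dz, so v = -z**2/2 [assuming z > 0]: now -z**2*log(z)/2 + ∫(z/2) dz.
Step 2. Evaluate the standard form: now -z**2*log(z)/2 + z**2/4.
Answer: -z**2*log(z)/2 + z**2/4.


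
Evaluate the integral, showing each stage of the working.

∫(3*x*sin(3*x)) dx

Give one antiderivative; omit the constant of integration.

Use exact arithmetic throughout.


Step 1. Integrate ∫(3*x*sin(3*x)) dx by parts with u = x, dv = (3*sin(3*x)) dx, so v = -cos(3*x): now -x*cos(3*x) + ∫(cos(3*x)) dx.
Step 2. Evaluate the standard form: now -x*cos(3*x) + sin(3*x)/3.
Answer: -x*cos(3*x) + sin(3*x)/3.


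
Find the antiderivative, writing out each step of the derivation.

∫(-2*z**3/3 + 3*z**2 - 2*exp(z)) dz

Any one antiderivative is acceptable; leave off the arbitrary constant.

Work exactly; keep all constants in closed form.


Step 1. Rewrite: now ∫(3*z**2) dz + ∫(-2*z**3/3) dz + ∫(-2*exp(z)) dz.
Step 2. Evaluate the standard form: now -2*exp(z) + ∫(3*z**2) dz + ∫(-2*z**3/3) dz.
Step 3. Evaluate the standard form: now z**3 - 2*exp(z) + ∫(-2*z**3/3) dz.
Step 4. Evaluate the standard form: now -z**4/6 + z**3 - 2*exp(z).
Answer: -z**4/6 + z**3 - 2*exp(z).


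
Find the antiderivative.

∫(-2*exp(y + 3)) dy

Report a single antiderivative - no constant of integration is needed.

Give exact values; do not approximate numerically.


Answer: -2*exp(y + 3).


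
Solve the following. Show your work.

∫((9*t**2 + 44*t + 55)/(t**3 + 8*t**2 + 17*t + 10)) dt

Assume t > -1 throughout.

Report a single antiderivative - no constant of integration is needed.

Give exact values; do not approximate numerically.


Step 1. Decompose ∫((9*t**2 + 44*t + 55)/(t**3 + 8*t**2 + 17*t + 10)) dt by partial fractions, (9*t**2 + 44*t + 55)/(t**3 + 8*t**2 + 17*t + 10) = 5/(t + 5) - 1/(t + 2) + 5/(t + 1): now ∫(5/(t + 1)) dt + ∫(-1/(t + 2)) dt + ∫(5/(t + 5)) dt.
Step 2. Evaluate the standard form [assuming t > -1]: now 5*log(t + 1) + ∫(-1/(t + 2)) dt + ∫(5/(t + 5)) dt.
Step 3. Evaluate the standard form [assuming t > -5]: now 5*log(t + 1) + 5*log(t + 5) + ∫(-1/(t + 2)) dt.
Step 4. Evaluate the standard form [assuming t > -2]: now 5*log(t + 1) - log(t + 2) + 5*log(t + 5).
Answer: 5*log(t + 1) - log(t + 2) + 5*log(t + 5).


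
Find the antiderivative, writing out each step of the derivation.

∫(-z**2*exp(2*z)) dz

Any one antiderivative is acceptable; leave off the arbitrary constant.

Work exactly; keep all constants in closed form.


Step 1. Integrate ∫(-z**2*exp(2*z)) dz by parts with u = z**2, dv = (-exp(2*z)) dz, so v = -exp(2*z)/2: now -z**2*exp(2*z)/2 + ∫(z*exp(2*z)) dz.
Step 2. Integrate ∫(z*exp(2*z)) dz by parts with u = z, dv = (exp(2*z)) dz, so v = exp(2*z)/2: now -z**2*exp(2*z)/2 + z*exp(2*z)/2 + ∫(-exp(2*z)/2) dz.
Step 3. Evaluate the standard form: now -z**2*exp(2*z)/2 + z*exp(2*z)/2 - exp(2*z)/4.
Answer: -z**2*exp(2*z)/2 + z*exp(2*z)/2 - exp(2*z)/4.


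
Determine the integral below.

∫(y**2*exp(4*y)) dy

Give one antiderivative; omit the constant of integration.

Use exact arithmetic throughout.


Answer: y**2*exp(4*y)/4 - y*exp(4*y)/8 + exp(4*y)/32.


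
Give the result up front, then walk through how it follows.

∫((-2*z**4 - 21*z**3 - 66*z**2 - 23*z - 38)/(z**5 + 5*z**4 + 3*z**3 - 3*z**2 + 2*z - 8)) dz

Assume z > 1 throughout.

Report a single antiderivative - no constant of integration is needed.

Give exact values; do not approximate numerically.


The answer is -5*log(z - 1) + 4*log(z + 2) - log(z + 4) - 2*atan(z).
Step 1. Decompose ∫((-2*z**4 - 21*z**3 - 66*z**2 - 23*z - 38)/(z**5 + 5*z**4 + 3*z**3 - 3*z**2 + 2*z - 8)) dz by partial fractions, (-2*z**4 - 21*z**3 - 66*z**2 - 23*z - 38)/(z**5 + 5*z**4 + 3*z**3 - 3*z**2 + 2*z - 8) = -2/(z**2 + 1) - 1/(z + 4) + 4/(z + 2) - 5/(z - 1): now ∫(-5/(z - 1)) dz + ∫(4/(z + 2)) dz + ∫(-1/(z + 4)) dz + ∫(-2/(z**2 + 1)) dz.
Step 2. Evaluate the standard form [assuming z > -4]: now -log(z + 4) + ∫(-5/(z - 1)) dz + ∫(4/(z + 2)) dz + ∫(-2/(z**2 + 1)) dz.
Step 3. Evaluate the standard form [assuming z > 1]: now -5*log(z - 1) - log(z + 4) + ∫(4/(z + 2)) dz + ∫(-2/(z**2 + 1)) dz.
Step 4. Evaluate the standard form [assuming z > -2]: now -5*log(z - 1) + 4*log(z + 2) - log(z + 4) + ∫(-2/(z**2 + 1)) dz.
Step 5. Evaluate the standard form: now -5*log(z - 1) + 4*log(z + 2) - log(z + 4) - 2*atan(z).
Answer: -5*log(z - 1) + 4*log(z + 2) - log(z + 4) - 2*atan(z).


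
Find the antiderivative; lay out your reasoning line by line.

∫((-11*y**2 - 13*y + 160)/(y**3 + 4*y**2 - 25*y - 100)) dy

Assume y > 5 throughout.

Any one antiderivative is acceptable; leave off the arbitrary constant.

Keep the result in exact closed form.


Step 1. Decompose ∫((-11*y**2 - 13*y + 160)/(y**3 + 4*y**2 - 25*y - 100)) dy by partial fractions, (-11*y**2 - 13*y + 160)/(y**3 + 4*y**2 - 25*y - 100) = -5/(y + 5) - 4/(y + 4) - 2/(y - 5): now ∫(-2/(y - 5)) dy + ∫(-4/(y + 4)) dy + ∫(-5/(y + 5)) dy.
Step 2. Evaluate the standard form [assuming y > -5]: now -5*log(y + 5) + ∫(-2/(y - 5)) dy + ∫(-4/(y + 4)) dy.
Step 3. Evaluate the standard form [assuming y > -4]: now -4*log(y + 4) - 5*log(y + 5) + ∫(-2/(y - 5)) dy.
Step 4. Evaluate the standard form [assuming y > 5]: now -2*log(y - 5) - 4*log(y + 4) - 5*log(y + 5).
Answer: -2*log(y - 5) - 4*log(y + 4) - 5*log(y + 5).


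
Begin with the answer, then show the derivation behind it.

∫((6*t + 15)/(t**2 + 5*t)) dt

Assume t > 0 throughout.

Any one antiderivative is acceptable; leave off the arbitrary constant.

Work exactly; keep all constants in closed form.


The answer is 3*log(t) + 3*log(t + 5).
Step 1. Decompose ∫((6*t + 15)/(t**2 + 5*t)) dt by partial fractions, (6*t + 15)/(t**2 + 5*t) = 3/(t + 5) + 3/t: now ∫(3/t) dt + ∫(3/(t + 5)) dt.
Step 2. Evaluate the standard form [assuming t > 0]: now 3*log(t) + ∫(3/(t + 5)) dt.
Step 3. Evaluate the standard form [assuming t > -5]: now 3*log(t) + 3*log(t + 5).
Answer: 3*log(t) + 3*log(t + 5).


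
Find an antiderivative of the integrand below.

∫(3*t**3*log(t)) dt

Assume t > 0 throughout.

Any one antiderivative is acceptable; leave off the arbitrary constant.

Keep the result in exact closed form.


Answer: 3*t**4*log(t)/4 - 3*t**4/16.


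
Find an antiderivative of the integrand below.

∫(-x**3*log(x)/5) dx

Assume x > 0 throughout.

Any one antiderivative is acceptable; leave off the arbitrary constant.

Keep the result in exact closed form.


Answer: -x**4*log(x)/20 + x**4/80.


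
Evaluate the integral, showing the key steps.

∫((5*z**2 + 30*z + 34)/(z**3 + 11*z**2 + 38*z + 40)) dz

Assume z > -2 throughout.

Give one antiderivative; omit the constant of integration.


Step 1. Decompose ∫((5*z**2 + 30*z + 34)/(z**3 + 11*z**2 + 38*z + 40)) dz by partial fractions, (5*z**2 + 30*z + 34)/(z**3 + 11*z**2 + 38*z + 40) = 3/(z + 5) + 3/(z + 4) - 1/(z + 2): now ∫(-1/(z + 2)) dz + ∫(3/(z + 4)) dz + ∫(3/(z + 5)) dz.
Step 2. Evaluate the standard form [assuming z > -2]: now -log(z + 2) + ∫(3/(z + 4)) dz + ∫(3/(z + 5)) dz.
Step 3. Evaluate the standard form [assuming z > -5]: now -log(z + 2) + 3*log(z + 5) + ∫(3/(z + 4)) dz.
Step 4. Evaluate the standard form [assuming z > -4]: now -log(z + 2) + 3*log(z + 4) + 3*log(z + 5).
Answer: -log(z + 2) + 3*log(z + 4) + 3*log(z + 5).


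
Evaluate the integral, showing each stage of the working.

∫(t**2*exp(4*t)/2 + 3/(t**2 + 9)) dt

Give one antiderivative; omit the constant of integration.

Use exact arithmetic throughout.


Step 1. Rewrite: now ∫(t**2*exp(4*t)/2) dt + ∫(3/(t**2 + 9)) dt.
Step 2. Evaluate the standard form: now atan(t/3) + ∫(t**2*exp(4*t)/2) dt.
Step 3. Integrate ∫(t**2*exp(4*t)/2) dt by parts with u = t**2, dv = (exp(4*t)/2) dt, so v = exp(4*t)/8: now t**2*exp(4*t)/8 + atan(t/3) + ∫(-t*exp(4*t)/4) dt.
Step 4. Integrate ∫(-t*exp(4*t)/4) dt by parts with u = t, dv = (-exp(4*t)/4) dt, so v = -exp(4*t)/16: now t**2*exp(4*t)/8 - t*exp(4*t)/16 + atan(t/3) + ∫(exp(4*t)/16) dt.
Step 5. Evaluate the standard form: now t**2*exp(4*t)/8 - t*exp(4*t)/16 + exp(4*t)/64 + atan(t/3).
Answer: t**2*exp(4*t)/8 - t*exp(4*t)/16 + exp(4*t)/64 + atan(t/3).


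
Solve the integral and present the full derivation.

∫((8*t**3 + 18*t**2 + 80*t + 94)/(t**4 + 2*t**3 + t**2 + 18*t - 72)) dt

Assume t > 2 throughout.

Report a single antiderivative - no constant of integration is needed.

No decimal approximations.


Step 1. Decompose ∫((8*t**3 + 18*t**2 + 80*t + 94)/(t**4 + 2*t**3 + t**2 + 18*t - 72)) dt by partial fractions, (8*t**3 + 18*t**2 + 80*t + 94)/(t**4 + 2*t**3 + t**2 + 18*t - 72) = 4/(t**2 + 9) + 3/(t + 4) + 5/(t - 2): now ∫(5/(t - 2)) dt + ∫(3/(t + 4)) dt + ∫(4/(t**2 + 9)) dt.
Step 2. Evaluate the standard form [assuming t > 2]: now 5*log(t - 2) + ∫(3/(t + 4)) dt + ∫(4/(t**2 + 9)) dt.
Step 3. Evaluate the standard form [assuming t > -4]: now 5*log(t - 2) + 3*log(t + 4) + ∫(4/(t**2 + 9)) dt.
Step 4. Evaluate the standard form: now 5*log(t - 2) + 3*log(t + 4) + 4*atan(t/3)/3.
Answer: 5*log(t - 2) + 3*log(t + 4) + 4*atan(t/3)/3.


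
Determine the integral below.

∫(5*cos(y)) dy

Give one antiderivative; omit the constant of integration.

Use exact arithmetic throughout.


Answer: 5*sin(y).


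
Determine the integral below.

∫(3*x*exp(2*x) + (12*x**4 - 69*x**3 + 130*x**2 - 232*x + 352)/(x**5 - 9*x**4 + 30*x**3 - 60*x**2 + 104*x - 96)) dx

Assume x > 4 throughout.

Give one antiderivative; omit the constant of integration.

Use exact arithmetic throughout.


Answer: 3*x*exp(2*x)/2 - 3*exp(2*x)/4 + 4*log(x - 4) + 5*log(x - 3) + 3*log(x - 2) + atan(x/2).


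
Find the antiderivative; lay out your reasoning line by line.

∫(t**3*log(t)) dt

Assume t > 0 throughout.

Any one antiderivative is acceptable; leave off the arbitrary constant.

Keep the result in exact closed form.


Step 1. Integrate ∫(t**3*log(t)) dt by parts with u = log(t), dv = (t**3) dt, so v = t**4/4 [assuming t > 0]: now t**4*log(t)/4 + ∫(-t**3/4) dt.
Step 2. Evaluate the standard form: now t**4*log(t)/4 - t**4/16.
Answer: t**4*log(t)/4 - t**4/16.


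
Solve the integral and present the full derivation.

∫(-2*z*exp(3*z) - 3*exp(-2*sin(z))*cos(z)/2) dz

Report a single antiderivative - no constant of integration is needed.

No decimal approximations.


Step 1. Rewrite: now ∫(-2*z*exp(3*z)) dz + ∫(-3*exp(-2*sin(z))*cos(z)/2) dz.
Step 2. Substitute u = sin(z), turning ∫(-3*exp(-2*sin(z))*cos(z)/2) dz into ∫(-3*exp(-2*u)/2) du: now ∫(-2*z*exp(3*z)) dz + ∫(-3*exp(-2*u)/2) du.
Step 3. Evaluate the standard form: now ∫(-2*z*exp(3*z)) dz + 3*exp(-2*u)/4.
Step 4. Substitute back u = sin(z): now ∫(-2*z*exp(3*z)) dz + 3*exp(-2*sin(z))/4.
Step 5. Integrate ∫(-2*z*exp(3*z)) dz by parts with u = z, dv = (-2*exp(3*z)) dz, so v = -2*exp(3*z)/3: now -2*z*exp(3*z)/3 + ∫(2*exp(3*z)/3) dz + 3*exp(-2*sin(z))/4.
Step 6. Evaluate the standard form: now -2*z*exp(3*z)/3 + 2*exp(3*z)/9 + 3*exp(-2*sin(z))/4.
Answer: -2*z*exp(3*z)/3 + 2*exp(3*z)/9 + 3*exp(-2*sin(z))/4.


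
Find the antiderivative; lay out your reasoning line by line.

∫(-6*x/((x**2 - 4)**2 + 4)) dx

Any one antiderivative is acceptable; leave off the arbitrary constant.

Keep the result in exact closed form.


Step 1. Substitute u = x**2 - 4, turning ∫(-6*x/((x**2 - 4)**2 + 4)) dx into ∫(-3/(u**2 + 4)) du: now ∫(-3/(u**2 + 4)) du.
Step 2. Evaluate the standard form: now -3*atan(u/2)/2.
Step 3. Substitute back u = x**2 - 4: now -3*atan(x**2/2 - 2)/2.
Answer: -3*atan(x**2/2 - 2)/2.


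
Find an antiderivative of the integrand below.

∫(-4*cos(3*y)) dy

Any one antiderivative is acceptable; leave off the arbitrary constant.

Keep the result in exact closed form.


Answer: -4*sin(3*y)/3.


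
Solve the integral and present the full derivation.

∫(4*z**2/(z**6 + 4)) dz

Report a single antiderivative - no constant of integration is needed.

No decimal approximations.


Step 1. Substitute u = z**3, turning ∫(4*z**2/(z**6 + 4)) dz into ∫(4/(3*(u**2 + 4))) du: now ∫(4/(3*(u**2 + 4))) du.
Step 2. Evaluate the standard form: now 2*atan(u/2)/3.
Step 3. Substitute back u = z**3: now 2*atan(z**3/2)/3.
Answer: 2*atan(z**3/2)/3.


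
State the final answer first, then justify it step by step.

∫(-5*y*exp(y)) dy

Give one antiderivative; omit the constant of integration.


The answer is -5*y*exp(y) + 5*exp(y).
Step 1. Integrate ∫(-5*y*exp(y)) dy by parts with u = y, dv = (-5*exp(y)) dy, so v = -5*exp(y): now -5*y*exp(y) + ∫(5*exp(y)) dy.
Step 2. Evaluate the standard form: now -5*y*exp(y) + 5*exp(y).
Answer: -5*y*exp(y) + 5*exp(y).


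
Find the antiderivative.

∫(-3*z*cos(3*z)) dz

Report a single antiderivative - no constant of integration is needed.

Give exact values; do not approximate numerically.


Answer: -z*sin(3*z) - cos(3*z)/3.


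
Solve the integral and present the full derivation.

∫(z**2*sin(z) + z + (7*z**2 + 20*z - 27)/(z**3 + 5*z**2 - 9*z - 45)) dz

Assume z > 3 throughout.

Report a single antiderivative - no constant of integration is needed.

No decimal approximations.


Step 1. Rewrite: now ∫(z) dz + ∫(z**2*sin(z)) dz + ∫((7*z**2 + 20*z - 27)/(z**3 + 5*z**2 - 9*z - 45)) dz.
Step 2. Integrate ∫(z**2*sin(z)) dz by parts with u = z**2, dv = (sin(z)) dz, so v = -cos(z): now -z**2*cos(z) + ∫(z) dz + ∫(2*z*cos(z)) dz + ∫((7*z**2 + 20*z - 27)/(z**3 + 5*z**2 - 9*z - 45)) dz.
Step 3. Integrate ∫(2*z*cos(z)) dz by parts with u = z, dv = (2*cos(z)) dz, so v = 2*sin(z): now -z**2*cos(z) + 2*z*sin(z) + ∫(z) dz + ∫((7*z**2 + 20*z - 27)/(z**3 + 5*z**2 - 9*z - 45)) dz + ∫(-2*sin(z)) dz.
Step 4. Evaluate the standard form: now -z**2*cos(z) + 2*z*sin(z) + 2*cos(z) + ∫(z) dz + ∫((7*z**2 + 20*z - 27)/(z**3 + 5*z**2 - 9*z - 45)) dz.
Step 5. Decompose ∫((7*z**2 + 20*z - 27)/(z**3 + 5*z**2 - 9*z - 45)) dz by partial fractions, (7*z**2 + 20*z - 27)/(z**3 + 5*z**2 - 9*z - 45) = 3/(z + 5) + 2/(z + 3) + 2/(z - 3): now -z**2*cos(z) + 2*z*sin(z) + 2*cos(z) + ∫(z) dz + ∫(2/(z - 3)) dz + ∫(2/(z + 3)) dz + ∫(3/(z + 5)) dz.
Step 6. Evaluate the standard form [assuming z > -3]: now -z**2*cos(z) + 2*z*sin(z) + 2*log(z + 3) + 2*cos(z) + ∫(z) dz + ∫(2/(z - 3)) dz + ∫(3/(z + 5)) dz.
Step 7. Evaluate the standard form [assuming z > -5]: now -z**2*cos(z) + 2*z*sin(z) + 2*log(z + 3) + 3*log(z + 5) + 2*cos(z) + ∫(z) dz + ∫(2/(z - 3)) dz.
Step 8. Evaluate the standard form [assuming z > 3]: now -z**2*cos(z) + 2*z*sin(z) + 2*log(z - 3) + 2*log(z + 3) + 3*log(z + 5) + 2*cos(z) + ∫(z) dz.
Step 9. Evaluate the standard form: now -z**2*cos(z) + z**2/2 + 2*z*sin(z) + 2*log(z - 3) + 2*log(z + 3) + 3*log(z + 5) + 2*cos(z).
Answer: -z**2*cos(z) + z**2/2 + 2*z*sin(z) + 2*log(z - 3) + 2*log(z + 3) + 3*log(z + 5) + 2*cos(z).


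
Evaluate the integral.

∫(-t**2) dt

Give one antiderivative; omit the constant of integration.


Answer: -t**3/3.


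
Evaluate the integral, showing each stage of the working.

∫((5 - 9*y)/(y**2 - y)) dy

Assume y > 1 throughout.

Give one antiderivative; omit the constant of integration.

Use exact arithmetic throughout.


Step 1. Decompose ∫((5 - 9*y)/(y**2 - y)) dy by partial fractions, (5 - 9*y)/(y**2 - y) = -4/(y - 1) - 5/y: now ∫(-5/y) dy + ∫(-4/(y - 1)) dy.
Step 2. Evaluate the standard form [assuming y > 0]: now -5*log(y) + ∫(-4/(y - 1)) dy.
Step 3. Evaluate the standard form [assuming y > 1]: now -5*log(y) - 4*log(y - 1).
Answer: -5*log(y) - 4*log(y - 1).


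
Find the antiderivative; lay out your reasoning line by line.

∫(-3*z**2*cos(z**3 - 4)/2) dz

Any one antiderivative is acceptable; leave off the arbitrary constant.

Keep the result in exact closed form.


Step 1. Substitute u = z**3 - 4, turning ∫(-3*z**2*cos(z**3 - 4)/2) dz into ∫(-cos(u)/2) du: now ∫(-cos(u)/2) du.
Step 2. Evaluate the standard form: now -sin(u)/2.
Step 3. Substitute back u = z**3 - 4: now -sin(z**3 - 4)/2.
Answer: -sin(z**3 - 4)/2.


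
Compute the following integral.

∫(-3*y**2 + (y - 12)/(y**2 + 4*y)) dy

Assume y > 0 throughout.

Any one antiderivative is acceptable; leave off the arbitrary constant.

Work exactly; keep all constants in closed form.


Answer: -y**3 - 3*log(y) + 4*log(y + 4).
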